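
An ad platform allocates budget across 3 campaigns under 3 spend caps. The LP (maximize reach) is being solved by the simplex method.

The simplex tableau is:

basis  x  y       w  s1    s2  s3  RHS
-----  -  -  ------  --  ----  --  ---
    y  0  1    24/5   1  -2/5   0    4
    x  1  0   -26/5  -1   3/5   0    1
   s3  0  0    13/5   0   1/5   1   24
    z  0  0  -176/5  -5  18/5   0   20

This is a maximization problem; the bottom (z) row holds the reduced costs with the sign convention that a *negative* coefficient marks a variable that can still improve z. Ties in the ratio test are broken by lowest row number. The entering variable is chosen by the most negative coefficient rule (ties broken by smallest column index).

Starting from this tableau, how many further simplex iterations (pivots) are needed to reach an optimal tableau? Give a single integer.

pivot: w in, y out → z = 148/3
No improving column remains; optimal.

1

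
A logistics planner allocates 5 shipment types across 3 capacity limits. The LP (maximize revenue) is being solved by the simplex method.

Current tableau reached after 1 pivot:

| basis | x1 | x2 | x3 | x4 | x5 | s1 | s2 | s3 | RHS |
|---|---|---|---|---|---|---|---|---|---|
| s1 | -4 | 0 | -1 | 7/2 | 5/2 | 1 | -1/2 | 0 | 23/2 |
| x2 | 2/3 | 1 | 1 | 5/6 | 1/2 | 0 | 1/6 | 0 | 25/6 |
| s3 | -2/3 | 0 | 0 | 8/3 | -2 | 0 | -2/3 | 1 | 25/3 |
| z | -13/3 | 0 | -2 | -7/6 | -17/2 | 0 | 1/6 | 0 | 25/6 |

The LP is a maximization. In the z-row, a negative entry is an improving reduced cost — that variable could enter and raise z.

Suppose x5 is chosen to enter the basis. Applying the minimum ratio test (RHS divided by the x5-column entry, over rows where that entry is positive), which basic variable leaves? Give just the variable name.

Ratios: row 1 (s1): (23/2)/(5/2) = 23/5; row 2 (x2): (25/6)/(1/2) = 25/3; row 3 (s3): entry -2 ≤ 0, skip.
Minimum ratio 23/5 is in the s1 row, so s1 leaves.

s1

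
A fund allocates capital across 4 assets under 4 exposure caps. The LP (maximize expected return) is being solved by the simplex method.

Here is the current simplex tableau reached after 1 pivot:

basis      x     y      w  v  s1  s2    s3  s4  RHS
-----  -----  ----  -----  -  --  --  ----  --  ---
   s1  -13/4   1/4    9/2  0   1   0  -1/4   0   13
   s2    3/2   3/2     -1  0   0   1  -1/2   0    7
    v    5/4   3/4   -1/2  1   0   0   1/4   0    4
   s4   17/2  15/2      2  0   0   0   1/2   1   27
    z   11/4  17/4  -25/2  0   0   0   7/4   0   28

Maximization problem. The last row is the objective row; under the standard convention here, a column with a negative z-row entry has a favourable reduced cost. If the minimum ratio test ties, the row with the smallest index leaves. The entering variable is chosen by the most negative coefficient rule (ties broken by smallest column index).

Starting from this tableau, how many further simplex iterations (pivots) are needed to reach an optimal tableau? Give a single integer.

pivot: w in, s1 out → z = 577/9
pivot: x in, s4 out → z = 13874/179
No improving column remains; optimal.

2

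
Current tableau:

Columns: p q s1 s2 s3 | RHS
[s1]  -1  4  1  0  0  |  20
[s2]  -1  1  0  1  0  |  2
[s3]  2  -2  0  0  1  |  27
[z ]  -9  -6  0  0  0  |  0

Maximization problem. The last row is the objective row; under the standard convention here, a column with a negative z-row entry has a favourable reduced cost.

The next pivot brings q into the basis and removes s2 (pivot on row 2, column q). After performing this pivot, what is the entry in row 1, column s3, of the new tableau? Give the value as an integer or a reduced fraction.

Pivot element is row 2, column q: 1.
Normalize row 2: new (row 2, s3) = 0/1 = 0.
row 1 ← row 1 − 4·(new row 2): 0 − 4·0 = 0.

0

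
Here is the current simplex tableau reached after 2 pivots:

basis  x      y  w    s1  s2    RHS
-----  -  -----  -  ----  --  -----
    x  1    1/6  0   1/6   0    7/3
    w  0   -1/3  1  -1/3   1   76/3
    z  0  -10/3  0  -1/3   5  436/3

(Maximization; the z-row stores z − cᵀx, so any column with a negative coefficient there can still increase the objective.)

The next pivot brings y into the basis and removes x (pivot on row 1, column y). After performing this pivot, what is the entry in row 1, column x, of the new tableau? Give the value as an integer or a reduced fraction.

6

Pivot element is row 1, column y: 1/6.
Normalize row 1: new (row 1, x) = 1/(1/6) = 6.
Row 1 is the pivot row, so the entry is 6.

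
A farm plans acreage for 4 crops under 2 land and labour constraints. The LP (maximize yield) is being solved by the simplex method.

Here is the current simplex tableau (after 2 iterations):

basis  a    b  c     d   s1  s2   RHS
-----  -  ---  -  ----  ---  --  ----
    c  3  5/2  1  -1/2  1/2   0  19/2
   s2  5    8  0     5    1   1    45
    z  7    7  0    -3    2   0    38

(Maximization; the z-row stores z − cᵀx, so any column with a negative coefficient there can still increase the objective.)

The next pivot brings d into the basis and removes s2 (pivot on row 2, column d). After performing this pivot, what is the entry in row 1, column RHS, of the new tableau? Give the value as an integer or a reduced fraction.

Pivot element is row 2, column d: 5.
Normalize row 2: new (row 2, RHS) = 45/5 = 9.
row 1 ← row 1 − (-1/2)·(new row 2): 19/2 − (-1/2)·9 = 14.

14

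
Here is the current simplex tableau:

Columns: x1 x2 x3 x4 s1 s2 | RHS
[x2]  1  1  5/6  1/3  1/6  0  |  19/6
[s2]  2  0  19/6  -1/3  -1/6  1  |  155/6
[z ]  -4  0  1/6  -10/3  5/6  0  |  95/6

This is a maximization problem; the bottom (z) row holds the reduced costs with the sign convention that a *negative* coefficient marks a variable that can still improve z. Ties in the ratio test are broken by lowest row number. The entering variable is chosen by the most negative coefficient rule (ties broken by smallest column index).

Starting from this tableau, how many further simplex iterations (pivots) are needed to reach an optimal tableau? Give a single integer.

2

pivot: x1 in, x2 out → z = 57/2
pivot: x4 in, x1 out → z = 95/2
No improving column remains; optimal.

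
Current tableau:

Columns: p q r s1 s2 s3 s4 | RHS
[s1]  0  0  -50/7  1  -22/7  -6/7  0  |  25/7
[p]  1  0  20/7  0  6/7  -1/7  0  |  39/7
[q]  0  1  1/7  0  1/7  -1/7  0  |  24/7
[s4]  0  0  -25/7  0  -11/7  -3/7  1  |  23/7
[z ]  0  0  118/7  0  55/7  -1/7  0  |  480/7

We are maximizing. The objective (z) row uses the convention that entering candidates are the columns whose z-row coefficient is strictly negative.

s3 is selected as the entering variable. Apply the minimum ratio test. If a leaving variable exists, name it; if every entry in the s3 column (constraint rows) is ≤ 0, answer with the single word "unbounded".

s3-column entries: row 1: -6/7, row 2: -1/7, row 3: -1/7, row 4: -3/7. All ≤ 0, so s3 can increase without bound; the LP is unbounded in this direction.

unbounded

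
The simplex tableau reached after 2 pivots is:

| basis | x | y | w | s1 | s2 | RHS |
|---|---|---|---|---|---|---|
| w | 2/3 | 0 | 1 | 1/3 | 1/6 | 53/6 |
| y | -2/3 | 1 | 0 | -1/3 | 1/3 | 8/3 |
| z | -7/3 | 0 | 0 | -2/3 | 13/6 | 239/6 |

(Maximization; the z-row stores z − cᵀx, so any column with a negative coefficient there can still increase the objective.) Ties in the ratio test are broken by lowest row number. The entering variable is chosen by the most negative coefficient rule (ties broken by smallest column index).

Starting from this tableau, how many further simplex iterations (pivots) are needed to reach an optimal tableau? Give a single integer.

1

pivot: x in, w out → z = 283/4
No improving column remains; optimal.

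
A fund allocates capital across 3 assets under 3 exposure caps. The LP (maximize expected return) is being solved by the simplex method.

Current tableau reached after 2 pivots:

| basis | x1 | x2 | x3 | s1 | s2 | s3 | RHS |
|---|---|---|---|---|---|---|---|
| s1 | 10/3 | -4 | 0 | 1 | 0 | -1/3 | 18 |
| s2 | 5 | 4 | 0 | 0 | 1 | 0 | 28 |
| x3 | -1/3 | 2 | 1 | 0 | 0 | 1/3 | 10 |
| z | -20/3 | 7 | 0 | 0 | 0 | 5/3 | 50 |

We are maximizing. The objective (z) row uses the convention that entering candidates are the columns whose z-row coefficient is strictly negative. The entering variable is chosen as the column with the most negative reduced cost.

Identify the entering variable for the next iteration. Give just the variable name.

x1

Objective-row coefficients: x1: -20/3, x2: 7, x3: 0, s1: 0, s2: 0, s3: 5/3.
The most negative is -20/3 in column x1, so x1 enters.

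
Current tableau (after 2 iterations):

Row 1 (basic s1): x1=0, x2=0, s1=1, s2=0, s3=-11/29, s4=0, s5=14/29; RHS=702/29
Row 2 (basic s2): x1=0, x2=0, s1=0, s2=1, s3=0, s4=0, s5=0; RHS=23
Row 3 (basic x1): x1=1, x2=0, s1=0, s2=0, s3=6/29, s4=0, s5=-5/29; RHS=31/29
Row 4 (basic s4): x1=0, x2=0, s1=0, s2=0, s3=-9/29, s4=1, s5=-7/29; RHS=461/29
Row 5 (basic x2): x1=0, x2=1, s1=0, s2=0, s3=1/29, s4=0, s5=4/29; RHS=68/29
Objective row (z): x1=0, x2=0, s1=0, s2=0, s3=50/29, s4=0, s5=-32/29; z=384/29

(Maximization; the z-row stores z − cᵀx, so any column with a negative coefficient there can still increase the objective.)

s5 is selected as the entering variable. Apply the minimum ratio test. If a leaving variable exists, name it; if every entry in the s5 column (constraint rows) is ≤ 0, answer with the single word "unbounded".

x2

Ratios: row 1 (s1): (702/29)/(14/29) = 351/7; row 2 (s2): entry 0 ≤ 0, skip; row 3 (x1): entry -5/29 ≤ 0, skip; row 4 (s4): entry -7/29 ≤ 0, skip; row 5 (x2): (68/29)/(4/29) = 17.
Minimum ratio is in the x2 row, so x2 leaves.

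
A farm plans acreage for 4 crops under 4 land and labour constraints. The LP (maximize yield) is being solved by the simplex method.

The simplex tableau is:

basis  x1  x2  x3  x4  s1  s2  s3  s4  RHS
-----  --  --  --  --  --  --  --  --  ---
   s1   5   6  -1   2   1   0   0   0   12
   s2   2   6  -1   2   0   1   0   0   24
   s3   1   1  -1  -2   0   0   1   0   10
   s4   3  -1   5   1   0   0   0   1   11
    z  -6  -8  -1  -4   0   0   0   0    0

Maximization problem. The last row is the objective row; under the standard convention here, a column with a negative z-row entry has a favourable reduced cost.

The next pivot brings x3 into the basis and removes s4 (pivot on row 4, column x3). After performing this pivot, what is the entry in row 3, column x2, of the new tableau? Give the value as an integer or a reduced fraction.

Pivot element is row 4, column x3: 5.
Normalize row 4: new (row 4, x2) = (-1)/5 = -1/5.
row 3 ← row 3 − (-1)·(new row 4): 1 − (-1)·(-1/5) = 4/5.

4/5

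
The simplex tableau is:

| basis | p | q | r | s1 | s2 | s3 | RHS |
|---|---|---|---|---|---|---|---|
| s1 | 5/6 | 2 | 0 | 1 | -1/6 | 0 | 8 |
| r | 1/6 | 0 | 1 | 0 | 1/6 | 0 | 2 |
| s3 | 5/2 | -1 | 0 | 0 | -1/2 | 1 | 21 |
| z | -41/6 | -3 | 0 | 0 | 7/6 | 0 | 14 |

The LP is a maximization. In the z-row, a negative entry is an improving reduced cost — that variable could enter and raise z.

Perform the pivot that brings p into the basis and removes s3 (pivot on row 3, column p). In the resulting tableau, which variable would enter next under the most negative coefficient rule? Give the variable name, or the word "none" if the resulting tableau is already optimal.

Pivot element 5/2. New z-row = old z-row − (-41/6)·(row 3/(5/2)).
Updated z-row coefficients: p: 0, q: -86/15, r: 0, s1: 0, s2: -1/5, s3: 41/15.
The most negative is -86/15 in column q, so q would enter next.

q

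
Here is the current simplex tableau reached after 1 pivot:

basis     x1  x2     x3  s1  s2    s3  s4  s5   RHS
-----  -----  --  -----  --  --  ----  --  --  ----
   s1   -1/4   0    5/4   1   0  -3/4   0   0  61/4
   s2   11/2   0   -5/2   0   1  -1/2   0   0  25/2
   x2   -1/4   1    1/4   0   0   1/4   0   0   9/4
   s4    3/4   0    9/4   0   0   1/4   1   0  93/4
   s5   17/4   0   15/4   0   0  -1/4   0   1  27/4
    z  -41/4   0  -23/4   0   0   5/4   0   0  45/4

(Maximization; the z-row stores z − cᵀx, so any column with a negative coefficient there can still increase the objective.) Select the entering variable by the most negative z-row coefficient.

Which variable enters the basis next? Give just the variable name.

Objective-row coefficients: x1: -41/4, x2: 0, x3: -23/4, s1: 0, s2: 0, s3: 5/4, s4: 0, s5: 0.
The most negative is -41/4 in column x1, so x1 enters.

x1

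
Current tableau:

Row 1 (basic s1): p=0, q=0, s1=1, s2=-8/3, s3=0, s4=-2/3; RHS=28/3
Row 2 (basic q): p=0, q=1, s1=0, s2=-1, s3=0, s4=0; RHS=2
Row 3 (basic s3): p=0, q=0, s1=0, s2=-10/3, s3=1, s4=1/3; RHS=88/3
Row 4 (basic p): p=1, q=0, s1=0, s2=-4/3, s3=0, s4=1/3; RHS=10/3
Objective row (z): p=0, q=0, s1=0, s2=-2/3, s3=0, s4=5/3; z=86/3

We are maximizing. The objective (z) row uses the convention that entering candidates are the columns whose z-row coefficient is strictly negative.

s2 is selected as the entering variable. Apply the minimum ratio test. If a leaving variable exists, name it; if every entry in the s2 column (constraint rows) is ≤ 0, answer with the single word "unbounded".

s2-column entries: row 1: -8/3, row 2: -1, row 3: -10/3, row 4: -4/3. All ≤ 0, so s2 can increase without bound; the LP is unbounded in this direction.

unbounded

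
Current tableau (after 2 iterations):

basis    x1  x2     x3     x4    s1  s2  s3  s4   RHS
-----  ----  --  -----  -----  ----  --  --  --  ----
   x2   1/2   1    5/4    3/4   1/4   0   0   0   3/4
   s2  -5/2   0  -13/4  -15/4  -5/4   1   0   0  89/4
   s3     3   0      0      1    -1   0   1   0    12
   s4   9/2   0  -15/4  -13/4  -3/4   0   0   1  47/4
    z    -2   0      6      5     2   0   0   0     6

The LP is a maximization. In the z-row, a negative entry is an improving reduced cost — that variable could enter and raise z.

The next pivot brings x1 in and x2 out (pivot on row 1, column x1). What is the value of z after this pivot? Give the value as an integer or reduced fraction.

9

Minimum ratio for x1: (3/4)/(1/2) = 3/2.
z changes by −(z-row coeff of x1)·ratio = −(-2)·(3/2) = 3.
New z = 6 + 3 = 9.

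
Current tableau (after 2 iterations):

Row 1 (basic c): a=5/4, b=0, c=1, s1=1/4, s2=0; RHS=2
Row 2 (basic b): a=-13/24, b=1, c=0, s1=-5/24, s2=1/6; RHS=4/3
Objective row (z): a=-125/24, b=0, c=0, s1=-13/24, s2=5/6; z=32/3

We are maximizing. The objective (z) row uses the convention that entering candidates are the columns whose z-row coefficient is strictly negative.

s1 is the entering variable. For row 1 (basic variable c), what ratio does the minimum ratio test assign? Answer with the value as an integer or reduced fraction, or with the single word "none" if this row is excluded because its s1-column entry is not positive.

8

Ratio = RHS / (s1 entry) = 2 / (1/4) = 8.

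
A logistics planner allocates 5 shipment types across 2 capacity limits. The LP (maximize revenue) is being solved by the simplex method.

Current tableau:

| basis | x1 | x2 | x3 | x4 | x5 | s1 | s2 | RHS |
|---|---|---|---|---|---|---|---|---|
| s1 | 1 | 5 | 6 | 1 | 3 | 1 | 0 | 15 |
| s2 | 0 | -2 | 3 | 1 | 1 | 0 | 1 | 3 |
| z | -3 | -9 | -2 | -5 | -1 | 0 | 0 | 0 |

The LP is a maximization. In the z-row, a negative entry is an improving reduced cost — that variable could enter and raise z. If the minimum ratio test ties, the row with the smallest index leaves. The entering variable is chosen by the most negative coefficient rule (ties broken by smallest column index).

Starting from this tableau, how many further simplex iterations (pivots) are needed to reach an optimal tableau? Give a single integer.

pivot: x2 in, s1 out → z = 27
pivot: x4 in, s2 out → z = 333/7
pivot: x1 in, x2 out → z = 51
No improving column remains; optimal.

3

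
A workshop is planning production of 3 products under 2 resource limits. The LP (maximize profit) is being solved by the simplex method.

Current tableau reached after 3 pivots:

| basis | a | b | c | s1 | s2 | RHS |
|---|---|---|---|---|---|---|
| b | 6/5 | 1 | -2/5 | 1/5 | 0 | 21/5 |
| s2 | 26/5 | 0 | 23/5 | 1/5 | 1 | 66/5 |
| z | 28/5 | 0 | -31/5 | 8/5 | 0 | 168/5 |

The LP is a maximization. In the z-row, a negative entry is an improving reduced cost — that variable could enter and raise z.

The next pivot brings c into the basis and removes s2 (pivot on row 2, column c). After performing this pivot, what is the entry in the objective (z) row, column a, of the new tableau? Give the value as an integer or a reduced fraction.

290/23

Pivot element is row 2, column c: 23/5.
Normalize row 2: new (row 2, a) = (26/5)/(23/5) = 26/23.
z-row ← z-row − (-31/5)·(new row 2): 28/5 − (-31/5)·(26/23) = 290/23.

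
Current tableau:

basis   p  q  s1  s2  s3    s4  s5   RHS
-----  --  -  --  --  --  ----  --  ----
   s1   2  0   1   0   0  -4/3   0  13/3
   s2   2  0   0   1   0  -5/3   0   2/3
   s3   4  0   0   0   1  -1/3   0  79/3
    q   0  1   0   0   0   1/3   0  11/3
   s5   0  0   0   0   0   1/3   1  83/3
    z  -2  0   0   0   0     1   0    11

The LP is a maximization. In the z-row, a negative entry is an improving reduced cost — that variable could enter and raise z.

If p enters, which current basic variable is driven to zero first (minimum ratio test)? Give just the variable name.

s2

Ratios: row 1 (s1): (13/3)/2 = 13/6; row 2 (s2): (2/3)/2 = 1/3; row 3 (s3): (79/3)/4 = 79/12; row 4 (q): entry 0 ≤ 0, skip; row 5 (s5): entry 0 ≤ 0, skip.
Minimum ratio 1/3 is in the s2 row, so s2 leaves.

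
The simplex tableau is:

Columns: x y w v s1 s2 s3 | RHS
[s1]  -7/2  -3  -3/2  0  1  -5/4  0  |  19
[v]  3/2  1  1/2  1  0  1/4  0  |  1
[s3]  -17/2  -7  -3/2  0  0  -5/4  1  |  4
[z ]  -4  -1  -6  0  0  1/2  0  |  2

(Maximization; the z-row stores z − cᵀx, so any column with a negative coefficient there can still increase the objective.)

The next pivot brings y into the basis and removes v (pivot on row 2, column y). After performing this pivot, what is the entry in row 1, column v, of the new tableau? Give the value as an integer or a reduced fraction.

Pivot element is row 2, column y: 1.
Normalize row 2: new (row 2, v) = 1/1 = 1.
row 1 ← row 1 − (-3)·(new row 2): 0 − (-3)·1 = 3.

3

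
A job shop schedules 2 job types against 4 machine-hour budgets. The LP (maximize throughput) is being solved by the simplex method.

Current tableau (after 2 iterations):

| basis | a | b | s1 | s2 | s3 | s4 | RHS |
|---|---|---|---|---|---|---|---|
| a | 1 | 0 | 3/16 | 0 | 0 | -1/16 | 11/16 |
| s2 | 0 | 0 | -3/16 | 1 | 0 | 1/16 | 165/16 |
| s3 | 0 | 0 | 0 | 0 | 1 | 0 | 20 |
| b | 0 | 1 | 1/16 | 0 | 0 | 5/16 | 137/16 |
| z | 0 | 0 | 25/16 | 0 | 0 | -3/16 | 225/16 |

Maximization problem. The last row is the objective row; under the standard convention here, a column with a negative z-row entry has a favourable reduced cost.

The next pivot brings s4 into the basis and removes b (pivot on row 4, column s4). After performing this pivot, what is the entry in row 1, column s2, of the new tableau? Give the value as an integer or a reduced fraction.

Pivot element is row 4, column s4: 5/16.
Normalize row 4: new (row 4, s2) = 0/(5/16) = 0.
row 1 ← row 1 − (-1/16)·(new row 4): 0 − (-1/16)·0 = 0.

0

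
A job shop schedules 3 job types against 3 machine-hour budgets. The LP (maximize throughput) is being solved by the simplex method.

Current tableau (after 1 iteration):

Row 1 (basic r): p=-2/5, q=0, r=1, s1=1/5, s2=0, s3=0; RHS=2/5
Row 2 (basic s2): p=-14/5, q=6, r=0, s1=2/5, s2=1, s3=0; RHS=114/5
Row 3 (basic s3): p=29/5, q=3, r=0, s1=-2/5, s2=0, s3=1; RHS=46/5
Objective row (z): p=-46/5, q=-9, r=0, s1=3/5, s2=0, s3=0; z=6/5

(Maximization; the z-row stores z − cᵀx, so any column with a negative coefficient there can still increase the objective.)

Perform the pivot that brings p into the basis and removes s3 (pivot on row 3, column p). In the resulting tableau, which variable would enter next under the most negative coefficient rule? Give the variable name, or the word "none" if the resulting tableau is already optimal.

Pivot element 29/5. New z-row = old z-row − (-46/5)·(row 3/(29/5)).
Updated z-row coefficients: p: 0, q: -123/29, r: 0, s1: -1/29, s2: 0, s3: 46/29.
The most negative is -123/29 in column q, so q would enter next.

q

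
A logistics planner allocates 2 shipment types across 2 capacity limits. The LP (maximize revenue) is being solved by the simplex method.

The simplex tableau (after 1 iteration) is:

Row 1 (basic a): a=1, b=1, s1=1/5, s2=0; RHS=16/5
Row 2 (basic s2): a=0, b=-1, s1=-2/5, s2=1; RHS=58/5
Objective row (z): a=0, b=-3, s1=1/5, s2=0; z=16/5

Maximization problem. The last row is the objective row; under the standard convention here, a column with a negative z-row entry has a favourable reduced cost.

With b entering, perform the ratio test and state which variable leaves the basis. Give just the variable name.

a

Ratios: row 1 (a): (16/5)/1 = 16/5; row 2 (s2): entry -1 ≤ 0, skip.
Minimum ratio 16/5 is in the a row, so a leaves.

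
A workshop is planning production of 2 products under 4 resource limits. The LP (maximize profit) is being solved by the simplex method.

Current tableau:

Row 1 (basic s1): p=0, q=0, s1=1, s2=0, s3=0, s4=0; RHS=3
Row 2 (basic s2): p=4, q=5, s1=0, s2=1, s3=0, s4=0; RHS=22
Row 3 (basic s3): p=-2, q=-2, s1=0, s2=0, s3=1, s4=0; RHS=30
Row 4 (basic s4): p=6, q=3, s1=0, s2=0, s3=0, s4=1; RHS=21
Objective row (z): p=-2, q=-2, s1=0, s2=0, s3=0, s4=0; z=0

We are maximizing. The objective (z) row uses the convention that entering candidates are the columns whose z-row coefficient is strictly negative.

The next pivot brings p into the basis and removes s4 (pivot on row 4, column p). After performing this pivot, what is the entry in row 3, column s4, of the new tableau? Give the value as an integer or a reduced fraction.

1/3

Pivot element is row 4, column p: 6.
Normalize row 4: new (row 4, s4) = 1/6 = 1/6.
row 3 ← row 3 − (-2)·(new row 4): 0 − (-2)·(1/6) = 1/3.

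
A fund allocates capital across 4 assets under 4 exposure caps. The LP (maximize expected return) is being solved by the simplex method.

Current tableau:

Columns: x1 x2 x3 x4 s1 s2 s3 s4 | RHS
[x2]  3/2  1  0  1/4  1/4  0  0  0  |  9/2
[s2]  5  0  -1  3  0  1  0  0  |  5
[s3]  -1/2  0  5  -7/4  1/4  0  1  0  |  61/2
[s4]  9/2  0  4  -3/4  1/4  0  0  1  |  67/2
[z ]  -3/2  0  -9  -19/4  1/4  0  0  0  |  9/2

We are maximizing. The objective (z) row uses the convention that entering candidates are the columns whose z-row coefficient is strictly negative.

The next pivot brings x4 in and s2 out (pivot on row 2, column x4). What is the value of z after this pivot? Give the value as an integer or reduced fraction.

149/12

Minimum ratio for x4: 5/3 = 5/3.
z changes by −(z-row coeff of x4)·ratio = −(-19/4)·(5/3) = 95/12.
New z = 9/2 + (95/12) = 149/12.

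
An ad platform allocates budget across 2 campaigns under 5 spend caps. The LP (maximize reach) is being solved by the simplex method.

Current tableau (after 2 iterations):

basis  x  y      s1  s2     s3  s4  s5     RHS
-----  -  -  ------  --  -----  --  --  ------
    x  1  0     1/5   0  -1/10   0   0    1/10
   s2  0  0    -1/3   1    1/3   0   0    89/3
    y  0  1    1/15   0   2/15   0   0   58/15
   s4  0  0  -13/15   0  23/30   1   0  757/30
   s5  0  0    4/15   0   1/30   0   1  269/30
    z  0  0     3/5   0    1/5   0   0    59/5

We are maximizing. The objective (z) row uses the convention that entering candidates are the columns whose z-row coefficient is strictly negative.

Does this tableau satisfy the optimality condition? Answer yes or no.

No objective-row coefficient is strictly negative, so no entering variable exists; the tableau is optimal.

yes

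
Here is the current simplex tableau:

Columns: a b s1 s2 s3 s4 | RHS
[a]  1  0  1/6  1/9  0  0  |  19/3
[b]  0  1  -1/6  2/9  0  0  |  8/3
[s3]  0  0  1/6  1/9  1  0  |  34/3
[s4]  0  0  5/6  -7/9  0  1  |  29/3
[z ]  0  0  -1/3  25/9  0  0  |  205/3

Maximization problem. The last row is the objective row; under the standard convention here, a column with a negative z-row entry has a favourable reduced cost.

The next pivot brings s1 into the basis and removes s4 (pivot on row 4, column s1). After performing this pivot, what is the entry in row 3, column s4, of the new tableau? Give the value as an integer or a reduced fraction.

-1/5

Pivot element is row 4, column s1: 5/6.
Normalize row 4: new (row 4, s4) = 1/(5/6) = 6/5.
row 3 ← row 3 − (1/6)·(new row 4): 0 − (1/6)·(6/5) = -1/5.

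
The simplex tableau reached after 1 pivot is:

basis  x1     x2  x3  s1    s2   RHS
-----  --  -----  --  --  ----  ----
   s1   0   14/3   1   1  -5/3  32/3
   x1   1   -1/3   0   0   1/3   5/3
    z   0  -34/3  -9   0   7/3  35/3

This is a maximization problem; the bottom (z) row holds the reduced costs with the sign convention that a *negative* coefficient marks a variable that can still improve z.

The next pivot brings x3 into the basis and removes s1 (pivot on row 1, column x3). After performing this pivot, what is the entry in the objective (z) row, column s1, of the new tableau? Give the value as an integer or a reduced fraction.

9

Pivot element is row 1, column x3: 1.
Normalize row 1: new (row 1, s1) = 1/1 = 1.
z-row ← z-row − (-9)·(new row 1): 0 − (-9)·1 = 9.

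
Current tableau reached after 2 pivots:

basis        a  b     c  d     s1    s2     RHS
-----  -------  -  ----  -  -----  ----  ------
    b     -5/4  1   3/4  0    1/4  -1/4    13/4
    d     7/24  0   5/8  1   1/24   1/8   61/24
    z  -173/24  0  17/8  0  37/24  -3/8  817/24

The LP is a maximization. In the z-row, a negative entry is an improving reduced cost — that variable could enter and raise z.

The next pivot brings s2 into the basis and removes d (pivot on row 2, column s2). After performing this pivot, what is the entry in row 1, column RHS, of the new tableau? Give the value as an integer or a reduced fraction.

25/3

Pivot element is row 2, column s2: 1/8.
Normalize row 2: new (row 2, RHS) = (61/24)/(1/8) = 61/3.
row 1 ← row 1 − (-1/4)·(new row 2): 13/4 − (-1/4)·(61/3) = 25/3.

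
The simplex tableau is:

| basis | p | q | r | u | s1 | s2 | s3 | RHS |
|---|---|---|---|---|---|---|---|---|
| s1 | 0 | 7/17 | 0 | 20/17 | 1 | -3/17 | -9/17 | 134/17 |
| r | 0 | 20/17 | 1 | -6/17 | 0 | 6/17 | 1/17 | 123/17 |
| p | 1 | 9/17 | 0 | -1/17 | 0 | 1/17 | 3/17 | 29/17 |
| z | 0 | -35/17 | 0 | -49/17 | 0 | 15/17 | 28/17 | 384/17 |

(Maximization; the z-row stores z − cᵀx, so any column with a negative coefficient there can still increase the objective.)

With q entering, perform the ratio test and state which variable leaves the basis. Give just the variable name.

Ratios: row 1 (s1): (134/17)/(7/17) = 134/7; row 2 (r): (123/17)/(20/17) = 123/20; row 3 (p): (29/17)/(9/17) = 29/9.
Minimum ratio 29/9 is in the p row, so p leaves.

p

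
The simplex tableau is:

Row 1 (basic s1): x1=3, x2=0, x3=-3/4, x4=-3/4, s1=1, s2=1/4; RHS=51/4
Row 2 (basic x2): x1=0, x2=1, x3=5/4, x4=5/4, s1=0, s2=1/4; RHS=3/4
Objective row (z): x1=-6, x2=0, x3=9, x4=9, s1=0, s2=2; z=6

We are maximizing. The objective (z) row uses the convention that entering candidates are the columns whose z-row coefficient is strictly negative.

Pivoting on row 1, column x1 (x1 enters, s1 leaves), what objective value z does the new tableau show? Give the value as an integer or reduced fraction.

63/2

Minimum ratio for x1: (51/4)/3 = 17/4.
z changes by −(z-row coeff of x1)·ratio = −(-6)·(17/4) = 51/2.
New z = 6 + (51/2) = 63/2.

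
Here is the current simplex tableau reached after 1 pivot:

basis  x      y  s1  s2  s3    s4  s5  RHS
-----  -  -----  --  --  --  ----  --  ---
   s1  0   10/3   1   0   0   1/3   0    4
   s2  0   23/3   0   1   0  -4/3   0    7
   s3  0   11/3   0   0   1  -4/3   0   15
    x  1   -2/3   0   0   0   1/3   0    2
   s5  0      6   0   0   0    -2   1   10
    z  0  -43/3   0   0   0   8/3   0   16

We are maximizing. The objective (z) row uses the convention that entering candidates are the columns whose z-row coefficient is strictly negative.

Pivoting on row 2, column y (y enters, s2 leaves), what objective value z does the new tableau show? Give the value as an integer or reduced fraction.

669/23

Minimum ratio for y: 7/(23/3) = 21/23.
z changes by −(z-row coeff of y)·ratio = −(-43/3)·(21/23) = 301/23.
New z = 16 + (301/23) = 669/23.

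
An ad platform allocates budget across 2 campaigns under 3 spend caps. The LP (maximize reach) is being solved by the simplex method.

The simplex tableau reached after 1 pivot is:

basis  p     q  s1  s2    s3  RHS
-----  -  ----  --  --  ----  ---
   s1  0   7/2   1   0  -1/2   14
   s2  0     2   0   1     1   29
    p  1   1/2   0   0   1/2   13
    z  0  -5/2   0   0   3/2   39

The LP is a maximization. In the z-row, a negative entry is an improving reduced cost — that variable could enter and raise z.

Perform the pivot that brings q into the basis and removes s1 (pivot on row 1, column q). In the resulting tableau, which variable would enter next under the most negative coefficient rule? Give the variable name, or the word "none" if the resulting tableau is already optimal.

none

Pivot element 7/2. New z-row = old z-row − (-5/2)·(row 1/(7/2)).
Updated z-row coefficients: p: 0, q: 0, s1: 5/7, s2: 0, s3: 8/7.
No coefficient is strictly negative; the tableau after this pivot is optimal.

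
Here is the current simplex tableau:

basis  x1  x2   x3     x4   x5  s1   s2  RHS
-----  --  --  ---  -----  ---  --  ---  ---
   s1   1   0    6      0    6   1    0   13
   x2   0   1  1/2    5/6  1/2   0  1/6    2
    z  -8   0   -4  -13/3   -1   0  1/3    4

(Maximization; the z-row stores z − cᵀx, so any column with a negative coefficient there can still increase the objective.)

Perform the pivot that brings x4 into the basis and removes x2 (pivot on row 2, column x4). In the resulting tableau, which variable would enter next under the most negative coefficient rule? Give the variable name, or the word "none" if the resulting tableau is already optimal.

Pivot element 5/6. New z-row = old z-row − (-13/3)·(row 2/(5/6)).
Updated z-row coefficients: x1: -8, x2: 26/5, x3: -7/5, x4: 0, x5: 8/5, s1: 0, s2: 6/5.
The most negative is -8 in column x1, so x1 would enter next.

x1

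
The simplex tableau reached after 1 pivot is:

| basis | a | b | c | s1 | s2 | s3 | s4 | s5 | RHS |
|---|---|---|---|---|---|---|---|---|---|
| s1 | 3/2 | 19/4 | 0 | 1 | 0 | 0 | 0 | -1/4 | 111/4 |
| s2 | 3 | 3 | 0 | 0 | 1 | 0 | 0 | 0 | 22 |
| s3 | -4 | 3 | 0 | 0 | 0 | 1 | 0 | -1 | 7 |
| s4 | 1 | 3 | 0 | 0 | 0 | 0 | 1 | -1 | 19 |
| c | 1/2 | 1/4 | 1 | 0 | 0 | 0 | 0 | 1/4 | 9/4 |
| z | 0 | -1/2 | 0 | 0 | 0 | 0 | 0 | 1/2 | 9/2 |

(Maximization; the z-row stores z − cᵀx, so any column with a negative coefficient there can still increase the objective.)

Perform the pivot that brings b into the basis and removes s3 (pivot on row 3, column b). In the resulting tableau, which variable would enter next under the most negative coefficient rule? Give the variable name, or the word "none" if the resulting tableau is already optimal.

Pivot element 3. New z-row = old z-row − (-1/2)·(row 3/3).
Updated z-row coefficients: a: -2/3, b: 0, c: 0, s1: 0, s2: 0, s3: 1/6, s4: 0, s5: 1/3.
The most negative is -2/3 in column a, so a would enter next.

a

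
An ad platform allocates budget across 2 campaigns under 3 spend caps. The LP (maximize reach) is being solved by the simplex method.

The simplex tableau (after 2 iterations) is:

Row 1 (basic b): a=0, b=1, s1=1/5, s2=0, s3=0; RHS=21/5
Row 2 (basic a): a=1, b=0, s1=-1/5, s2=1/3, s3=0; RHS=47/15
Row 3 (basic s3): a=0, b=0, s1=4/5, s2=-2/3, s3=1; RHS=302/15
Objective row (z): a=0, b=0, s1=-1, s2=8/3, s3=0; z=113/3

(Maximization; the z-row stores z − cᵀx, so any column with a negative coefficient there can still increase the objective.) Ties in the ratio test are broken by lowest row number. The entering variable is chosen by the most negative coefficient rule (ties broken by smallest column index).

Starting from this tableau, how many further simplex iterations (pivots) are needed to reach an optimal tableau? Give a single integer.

pivot: s1 in, b out → z = 176/3
No improving column remains; optimal.

1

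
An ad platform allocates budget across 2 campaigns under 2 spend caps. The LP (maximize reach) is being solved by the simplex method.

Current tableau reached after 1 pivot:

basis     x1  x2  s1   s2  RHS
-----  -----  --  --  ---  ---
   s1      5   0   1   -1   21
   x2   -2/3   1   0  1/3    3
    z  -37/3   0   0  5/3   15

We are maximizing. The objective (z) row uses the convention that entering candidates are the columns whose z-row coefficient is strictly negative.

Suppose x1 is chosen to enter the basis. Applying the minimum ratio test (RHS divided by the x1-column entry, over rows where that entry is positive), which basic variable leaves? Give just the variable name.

s1

Ratios: row 1 (s1): 21/5 = 21/5; row 2 (x2): entry -2/3 ≤ 0, skip.
Minimum ratio 21/5 is in the s1 row, so s1 leaves.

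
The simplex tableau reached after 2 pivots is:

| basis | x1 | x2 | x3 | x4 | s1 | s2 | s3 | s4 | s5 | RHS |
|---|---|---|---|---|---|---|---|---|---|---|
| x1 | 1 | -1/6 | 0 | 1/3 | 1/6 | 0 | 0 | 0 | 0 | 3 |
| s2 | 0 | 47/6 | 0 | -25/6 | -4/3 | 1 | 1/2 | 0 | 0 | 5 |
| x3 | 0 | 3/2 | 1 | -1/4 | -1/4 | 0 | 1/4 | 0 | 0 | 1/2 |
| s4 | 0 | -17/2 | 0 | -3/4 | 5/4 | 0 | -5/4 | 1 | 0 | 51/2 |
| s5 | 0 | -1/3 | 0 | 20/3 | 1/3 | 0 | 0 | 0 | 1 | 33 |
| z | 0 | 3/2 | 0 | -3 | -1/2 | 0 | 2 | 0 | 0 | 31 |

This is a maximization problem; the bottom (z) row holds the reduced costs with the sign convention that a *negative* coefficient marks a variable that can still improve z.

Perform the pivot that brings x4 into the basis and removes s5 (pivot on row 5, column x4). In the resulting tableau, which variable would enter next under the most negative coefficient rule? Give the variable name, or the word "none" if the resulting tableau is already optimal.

s1

Pivot element 20/3. New z-row = old z-row − (-3)·(row 5/(20/3)).
Updated z-row coefficients: x1: 0, x2: 27/20, x3: 0, x4: 0, s1: -7/20, s2: 0, s3: 2, s4: 0, s5: 9/20.
The most negative is -7/20 in column s1, so s1 would enter next.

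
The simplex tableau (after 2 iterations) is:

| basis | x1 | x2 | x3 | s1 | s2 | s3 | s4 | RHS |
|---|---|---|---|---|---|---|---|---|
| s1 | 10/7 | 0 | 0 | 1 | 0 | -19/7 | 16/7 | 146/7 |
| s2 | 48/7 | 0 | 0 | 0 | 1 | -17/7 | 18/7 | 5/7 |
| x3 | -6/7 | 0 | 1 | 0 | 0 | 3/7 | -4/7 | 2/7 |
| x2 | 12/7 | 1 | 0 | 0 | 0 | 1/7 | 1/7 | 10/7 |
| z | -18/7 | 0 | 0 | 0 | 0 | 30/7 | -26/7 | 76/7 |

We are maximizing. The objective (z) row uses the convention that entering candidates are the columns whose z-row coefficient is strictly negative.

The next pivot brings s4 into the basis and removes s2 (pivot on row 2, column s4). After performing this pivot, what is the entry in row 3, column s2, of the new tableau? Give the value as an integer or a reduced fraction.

2/9

Pivot element is row 2, column s4: 18/7.
Normalize row 2: new (row 2, s2) = 1/(18/7) = 7/18.
row 3 ← row 3 − (-4/7)·(new row 2): 0 − (-4/7)·(7/18) = 2/9.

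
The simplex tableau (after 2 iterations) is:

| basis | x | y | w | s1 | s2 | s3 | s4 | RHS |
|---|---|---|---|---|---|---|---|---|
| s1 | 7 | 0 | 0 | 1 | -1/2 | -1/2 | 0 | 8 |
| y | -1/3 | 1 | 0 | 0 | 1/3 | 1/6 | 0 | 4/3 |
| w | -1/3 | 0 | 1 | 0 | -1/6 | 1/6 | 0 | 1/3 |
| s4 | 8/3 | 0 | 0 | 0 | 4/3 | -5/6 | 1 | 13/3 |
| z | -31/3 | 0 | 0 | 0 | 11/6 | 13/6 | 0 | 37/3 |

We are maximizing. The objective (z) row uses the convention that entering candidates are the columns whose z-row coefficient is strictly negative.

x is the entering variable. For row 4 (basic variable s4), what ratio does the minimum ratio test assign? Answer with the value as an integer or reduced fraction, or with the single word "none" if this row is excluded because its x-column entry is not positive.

Ratio = RHS / (x entry) = (13/3) / (8/3) = 13/8.

13/8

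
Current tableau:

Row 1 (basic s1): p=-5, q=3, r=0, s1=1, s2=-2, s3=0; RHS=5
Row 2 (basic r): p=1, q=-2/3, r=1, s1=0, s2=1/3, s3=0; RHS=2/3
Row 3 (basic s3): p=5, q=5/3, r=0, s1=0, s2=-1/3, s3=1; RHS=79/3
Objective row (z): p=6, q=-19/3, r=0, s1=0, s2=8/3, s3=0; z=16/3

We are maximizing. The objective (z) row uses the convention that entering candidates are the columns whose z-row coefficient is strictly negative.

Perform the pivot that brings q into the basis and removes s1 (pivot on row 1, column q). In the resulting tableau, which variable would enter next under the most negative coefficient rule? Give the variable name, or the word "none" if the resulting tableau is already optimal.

Pivot element 3. New z-row = old z-row − (-19/3)·(row 1/3).
Updated z-row coefficients: p: -41/9, q: 0, r: 0, s1: 19/9, s2: -14/9, s3: 0.
The most negative is -41/9 in column p, so p would enter next.

p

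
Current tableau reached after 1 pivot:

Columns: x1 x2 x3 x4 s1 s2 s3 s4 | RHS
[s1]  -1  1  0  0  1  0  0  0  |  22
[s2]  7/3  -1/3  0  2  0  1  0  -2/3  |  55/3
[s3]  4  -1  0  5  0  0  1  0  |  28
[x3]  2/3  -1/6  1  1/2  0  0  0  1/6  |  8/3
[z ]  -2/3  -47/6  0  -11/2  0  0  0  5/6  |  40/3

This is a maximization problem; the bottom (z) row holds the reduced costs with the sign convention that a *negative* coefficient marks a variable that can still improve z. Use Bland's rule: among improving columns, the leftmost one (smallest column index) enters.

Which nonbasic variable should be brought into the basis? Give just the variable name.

Objective-row coefficients: x1: -2/3, x2: -47/6, x3: 0, x4: -11/2, s1: 0, s2: 0, s3: 0, s4: 5/6.
Improving columns: x1, x2, x4. Bland's rule picks the smallest column index → x1.

x1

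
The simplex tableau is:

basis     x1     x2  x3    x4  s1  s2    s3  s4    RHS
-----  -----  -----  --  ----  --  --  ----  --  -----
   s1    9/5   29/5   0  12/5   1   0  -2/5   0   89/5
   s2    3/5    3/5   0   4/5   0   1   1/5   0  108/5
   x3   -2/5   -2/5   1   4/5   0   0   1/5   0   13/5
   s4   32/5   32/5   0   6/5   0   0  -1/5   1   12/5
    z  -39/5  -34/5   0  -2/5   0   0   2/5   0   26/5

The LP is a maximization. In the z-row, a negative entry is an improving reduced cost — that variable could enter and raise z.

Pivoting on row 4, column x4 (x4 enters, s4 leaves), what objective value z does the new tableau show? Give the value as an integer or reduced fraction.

6

Minimum ratio for x4: (12/5)/(6/5) = 2.
z changes by −(z-row coeff of x4)·ratio = −(-2/5)·2 = 4/5.
New z = 26/5 + (4/5) = 6.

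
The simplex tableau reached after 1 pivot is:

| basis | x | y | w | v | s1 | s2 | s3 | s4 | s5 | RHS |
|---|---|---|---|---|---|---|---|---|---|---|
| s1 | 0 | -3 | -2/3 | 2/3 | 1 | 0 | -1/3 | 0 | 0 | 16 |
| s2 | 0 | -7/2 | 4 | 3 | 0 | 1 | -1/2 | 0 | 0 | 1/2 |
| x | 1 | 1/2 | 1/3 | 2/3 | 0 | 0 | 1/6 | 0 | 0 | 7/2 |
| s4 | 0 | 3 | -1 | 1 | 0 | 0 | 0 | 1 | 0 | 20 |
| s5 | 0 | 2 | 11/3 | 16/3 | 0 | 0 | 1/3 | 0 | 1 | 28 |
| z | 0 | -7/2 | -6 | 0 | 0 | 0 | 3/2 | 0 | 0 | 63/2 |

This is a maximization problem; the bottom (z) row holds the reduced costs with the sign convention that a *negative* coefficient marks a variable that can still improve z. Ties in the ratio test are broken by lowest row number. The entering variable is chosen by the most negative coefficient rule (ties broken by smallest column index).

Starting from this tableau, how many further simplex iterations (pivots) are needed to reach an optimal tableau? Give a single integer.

pivot: w in, s2 out → z = 129/4
pivot: y in, x out → z = 1339/19
No improving column remains; optimal.

2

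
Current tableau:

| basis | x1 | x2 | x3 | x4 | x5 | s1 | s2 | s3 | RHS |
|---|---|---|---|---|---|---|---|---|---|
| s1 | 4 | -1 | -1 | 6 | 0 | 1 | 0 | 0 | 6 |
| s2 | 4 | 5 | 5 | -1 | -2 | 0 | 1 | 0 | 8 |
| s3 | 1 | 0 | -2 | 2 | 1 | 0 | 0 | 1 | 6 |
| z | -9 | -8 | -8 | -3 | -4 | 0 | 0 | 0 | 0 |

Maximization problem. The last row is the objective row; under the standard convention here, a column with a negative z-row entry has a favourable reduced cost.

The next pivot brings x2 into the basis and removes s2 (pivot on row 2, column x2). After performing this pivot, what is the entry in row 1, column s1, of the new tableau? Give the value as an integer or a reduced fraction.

Pivot element is row 2, column x2: 5.
Normalize row 2: new (row 2, s1) = 0/5 = 0.
row 1 ← row 1 − (-1)·(new row 2): 1 − (-1)·0 = 1.

1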